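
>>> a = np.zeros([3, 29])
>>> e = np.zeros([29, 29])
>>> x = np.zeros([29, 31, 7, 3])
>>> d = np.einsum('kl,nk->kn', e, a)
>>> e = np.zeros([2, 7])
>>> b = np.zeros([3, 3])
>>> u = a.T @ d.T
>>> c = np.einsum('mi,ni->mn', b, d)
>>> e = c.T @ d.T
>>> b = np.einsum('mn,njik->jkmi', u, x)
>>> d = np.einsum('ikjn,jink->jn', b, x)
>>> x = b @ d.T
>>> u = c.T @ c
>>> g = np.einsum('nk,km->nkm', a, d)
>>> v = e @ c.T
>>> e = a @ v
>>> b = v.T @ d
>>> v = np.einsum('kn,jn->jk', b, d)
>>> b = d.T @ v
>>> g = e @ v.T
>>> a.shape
(3, 29)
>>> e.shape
(3, 3)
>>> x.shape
(31, 3, 29, 29)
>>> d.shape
(29, 7)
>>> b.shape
(7, 3)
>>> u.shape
(29, 29)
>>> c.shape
(3, 29)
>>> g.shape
(3, 29)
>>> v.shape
(29, 3)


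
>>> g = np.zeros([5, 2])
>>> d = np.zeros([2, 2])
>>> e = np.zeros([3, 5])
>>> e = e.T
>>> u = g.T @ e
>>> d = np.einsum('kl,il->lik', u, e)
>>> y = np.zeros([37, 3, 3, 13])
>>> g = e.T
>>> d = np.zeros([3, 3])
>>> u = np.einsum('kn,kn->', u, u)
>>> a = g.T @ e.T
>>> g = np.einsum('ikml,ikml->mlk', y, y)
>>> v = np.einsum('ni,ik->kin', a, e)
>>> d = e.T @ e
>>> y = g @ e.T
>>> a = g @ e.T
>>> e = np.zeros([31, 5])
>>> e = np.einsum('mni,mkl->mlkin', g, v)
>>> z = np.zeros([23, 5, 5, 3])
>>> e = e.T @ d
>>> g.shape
(3, 13, 3)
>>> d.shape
(3, 3)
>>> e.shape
(13, 3, 5, 5, 3)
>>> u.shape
()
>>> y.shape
(3, 13, 5)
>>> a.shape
(3, 13, 5)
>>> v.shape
(3, 5, 5)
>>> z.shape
(23, 5, 5, 3)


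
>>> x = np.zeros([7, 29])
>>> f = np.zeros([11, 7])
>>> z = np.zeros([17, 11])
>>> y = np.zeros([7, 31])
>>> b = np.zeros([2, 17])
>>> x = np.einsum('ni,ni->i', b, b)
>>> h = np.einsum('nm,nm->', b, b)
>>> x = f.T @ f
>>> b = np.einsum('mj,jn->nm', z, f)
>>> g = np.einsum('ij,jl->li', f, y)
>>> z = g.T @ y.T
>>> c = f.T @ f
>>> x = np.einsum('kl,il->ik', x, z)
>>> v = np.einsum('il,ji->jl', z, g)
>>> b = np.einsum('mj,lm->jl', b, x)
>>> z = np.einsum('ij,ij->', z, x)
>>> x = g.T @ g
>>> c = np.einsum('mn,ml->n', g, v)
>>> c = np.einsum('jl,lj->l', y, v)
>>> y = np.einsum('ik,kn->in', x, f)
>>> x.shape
(11, 11)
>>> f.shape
(11, 7)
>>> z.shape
()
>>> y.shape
(11, 7)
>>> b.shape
(17, 11)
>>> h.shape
()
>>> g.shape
(31, 11)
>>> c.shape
(31,)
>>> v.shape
(31, 7)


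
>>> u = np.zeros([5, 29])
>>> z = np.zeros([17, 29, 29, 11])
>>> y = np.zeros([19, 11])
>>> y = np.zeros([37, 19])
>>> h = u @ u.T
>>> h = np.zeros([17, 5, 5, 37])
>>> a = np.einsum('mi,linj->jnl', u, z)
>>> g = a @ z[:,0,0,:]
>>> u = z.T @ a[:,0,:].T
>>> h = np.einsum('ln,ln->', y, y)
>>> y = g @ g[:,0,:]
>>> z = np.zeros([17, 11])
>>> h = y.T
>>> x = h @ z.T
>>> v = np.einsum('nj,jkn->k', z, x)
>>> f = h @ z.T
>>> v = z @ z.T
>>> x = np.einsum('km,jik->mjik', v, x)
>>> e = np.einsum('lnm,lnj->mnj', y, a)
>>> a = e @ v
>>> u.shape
(11, 29, 29, 11)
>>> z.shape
(17, 11)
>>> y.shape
(11, 29, 11)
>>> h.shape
(11, 29, 11)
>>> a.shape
(11, 29, 17)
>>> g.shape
(11, 29, 11)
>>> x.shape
(17, 11, 29, 17)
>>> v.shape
(17, 17)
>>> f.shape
(11, 29, 17)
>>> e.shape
(11, 29, 17)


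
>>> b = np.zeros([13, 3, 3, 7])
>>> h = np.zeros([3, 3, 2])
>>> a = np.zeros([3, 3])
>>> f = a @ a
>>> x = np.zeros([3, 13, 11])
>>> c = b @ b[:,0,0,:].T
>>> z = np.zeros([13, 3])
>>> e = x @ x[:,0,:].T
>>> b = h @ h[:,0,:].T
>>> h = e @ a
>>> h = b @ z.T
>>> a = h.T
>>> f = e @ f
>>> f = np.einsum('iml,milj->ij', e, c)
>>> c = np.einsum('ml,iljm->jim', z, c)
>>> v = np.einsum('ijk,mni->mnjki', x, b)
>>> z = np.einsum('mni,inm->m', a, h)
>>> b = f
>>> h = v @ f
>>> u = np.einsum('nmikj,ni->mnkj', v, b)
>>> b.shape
(3, 13)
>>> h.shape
(3, 3, 13, 11, 13)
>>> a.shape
(13, 3, 3)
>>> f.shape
(3, 13)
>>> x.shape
(3, 13, 11)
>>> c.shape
(3, 13, 13)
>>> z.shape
(13,)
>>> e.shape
(3, 13, 3)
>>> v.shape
(3, 3, 13, 11, 3)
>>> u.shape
(3, 3, 11, 3)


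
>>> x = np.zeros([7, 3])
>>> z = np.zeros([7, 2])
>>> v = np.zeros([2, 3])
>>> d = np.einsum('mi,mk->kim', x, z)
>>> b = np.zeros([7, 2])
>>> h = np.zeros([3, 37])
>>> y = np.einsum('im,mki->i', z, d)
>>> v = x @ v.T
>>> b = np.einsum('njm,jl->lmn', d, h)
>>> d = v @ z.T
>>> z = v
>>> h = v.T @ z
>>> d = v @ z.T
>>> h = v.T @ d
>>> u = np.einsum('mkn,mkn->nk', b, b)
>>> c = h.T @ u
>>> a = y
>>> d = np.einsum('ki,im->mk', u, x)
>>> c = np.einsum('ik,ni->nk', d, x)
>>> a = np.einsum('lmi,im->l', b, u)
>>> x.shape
(7, 3)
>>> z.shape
(7, 2)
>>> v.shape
(7, 2)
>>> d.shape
(3, 2)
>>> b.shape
(37, 7, 2)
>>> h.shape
(2, 7)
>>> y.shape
(7,)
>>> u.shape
(2, 7)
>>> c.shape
(7, 2)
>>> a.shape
(37,)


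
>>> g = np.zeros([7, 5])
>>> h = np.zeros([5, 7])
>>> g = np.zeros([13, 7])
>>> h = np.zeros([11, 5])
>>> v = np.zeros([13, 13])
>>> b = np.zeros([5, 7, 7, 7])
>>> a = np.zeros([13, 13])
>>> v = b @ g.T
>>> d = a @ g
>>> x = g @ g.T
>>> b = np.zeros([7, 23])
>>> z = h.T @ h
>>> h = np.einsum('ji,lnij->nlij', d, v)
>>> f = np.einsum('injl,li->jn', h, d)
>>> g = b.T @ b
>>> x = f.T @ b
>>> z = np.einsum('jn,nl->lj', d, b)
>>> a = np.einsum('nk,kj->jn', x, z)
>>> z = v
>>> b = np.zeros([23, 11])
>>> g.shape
(23, 23)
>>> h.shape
(7, 5, 7, 13)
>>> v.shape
(5, 7, 7, 13)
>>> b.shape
(23, 11)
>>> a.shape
(13, 5)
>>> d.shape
(13, 7)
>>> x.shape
(5, 23)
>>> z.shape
(5, 7, 7, 13)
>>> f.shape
(7, 5)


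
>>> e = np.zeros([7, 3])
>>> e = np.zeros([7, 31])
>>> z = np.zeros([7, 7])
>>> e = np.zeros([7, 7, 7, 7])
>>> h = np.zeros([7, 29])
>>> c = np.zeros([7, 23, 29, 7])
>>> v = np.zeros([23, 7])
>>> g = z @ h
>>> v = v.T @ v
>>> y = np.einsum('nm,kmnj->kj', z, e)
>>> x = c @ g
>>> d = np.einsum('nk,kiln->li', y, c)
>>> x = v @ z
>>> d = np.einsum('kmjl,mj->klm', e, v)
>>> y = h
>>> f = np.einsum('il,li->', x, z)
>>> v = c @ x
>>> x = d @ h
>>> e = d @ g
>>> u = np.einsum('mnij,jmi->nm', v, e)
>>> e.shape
(7, 7, 29)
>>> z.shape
(7, 7)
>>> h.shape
(7, 29)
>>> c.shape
(7, 23, 29, 7)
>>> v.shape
(7, 23, 29, 7)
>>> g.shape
(7, 29)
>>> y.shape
(7, 29)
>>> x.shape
(7, 7, 29)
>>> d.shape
(7, 7, 7)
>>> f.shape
()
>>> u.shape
(23, 7)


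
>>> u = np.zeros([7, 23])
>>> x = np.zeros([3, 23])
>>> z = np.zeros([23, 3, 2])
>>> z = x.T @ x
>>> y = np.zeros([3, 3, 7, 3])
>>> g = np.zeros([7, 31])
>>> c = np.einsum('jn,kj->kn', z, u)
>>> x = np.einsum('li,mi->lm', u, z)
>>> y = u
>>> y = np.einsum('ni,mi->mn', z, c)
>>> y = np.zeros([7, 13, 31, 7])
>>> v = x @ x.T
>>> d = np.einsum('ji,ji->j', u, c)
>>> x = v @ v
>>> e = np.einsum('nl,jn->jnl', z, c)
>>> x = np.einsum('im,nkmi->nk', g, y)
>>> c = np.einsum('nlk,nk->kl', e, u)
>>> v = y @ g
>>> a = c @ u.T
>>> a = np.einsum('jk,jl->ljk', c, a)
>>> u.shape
(7, 23)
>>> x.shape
(7, 13)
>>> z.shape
(23, 23)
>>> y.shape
(7, 13, 31, 7)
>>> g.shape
(7, 31)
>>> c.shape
(23, 23)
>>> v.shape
(7, 13, 31, 31)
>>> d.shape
(7,)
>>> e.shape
(7, 23, 23)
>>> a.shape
(7, 23, 23)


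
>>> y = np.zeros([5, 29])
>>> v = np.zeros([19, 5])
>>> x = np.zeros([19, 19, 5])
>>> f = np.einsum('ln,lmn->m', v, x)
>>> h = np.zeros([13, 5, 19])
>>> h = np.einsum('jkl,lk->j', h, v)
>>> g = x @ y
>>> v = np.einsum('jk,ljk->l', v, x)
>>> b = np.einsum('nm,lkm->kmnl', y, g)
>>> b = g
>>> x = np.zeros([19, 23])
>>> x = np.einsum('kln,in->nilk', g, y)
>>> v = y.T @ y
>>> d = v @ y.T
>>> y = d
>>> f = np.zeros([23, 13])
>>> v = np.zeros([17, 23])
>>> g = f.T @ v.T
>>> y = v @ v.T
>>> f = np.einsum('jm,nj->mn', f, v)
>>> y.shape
(17, 17)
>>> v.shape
(17, 23)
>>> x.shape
(29, 5, 19, 19)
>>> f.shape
(13, 17)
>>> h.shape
(13,)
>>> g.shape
(13, 17)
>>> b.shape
(19, 19, 29)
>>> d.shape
(29, 5)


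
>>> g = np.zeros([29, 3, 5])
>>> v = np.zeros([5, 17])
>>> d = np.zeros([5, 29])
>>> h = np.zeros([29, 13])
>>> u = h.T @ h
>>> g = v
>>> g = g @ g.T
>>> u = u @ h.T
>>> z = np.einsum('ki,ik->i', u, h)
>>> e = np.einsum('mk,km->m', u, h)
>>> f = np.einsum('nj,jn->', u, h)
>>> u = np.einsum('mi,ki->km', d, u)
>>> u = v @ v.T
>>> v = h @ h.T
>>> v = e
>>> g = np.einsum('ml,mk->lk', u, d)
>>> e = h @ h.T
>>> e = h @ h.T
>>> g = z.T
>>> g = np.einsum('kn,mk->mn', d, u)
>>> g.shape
(5, 29)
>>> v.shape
(13,)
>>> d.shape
(5, 29)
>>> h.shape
(29, 13)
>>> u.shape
(5, 5)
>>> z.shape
(29,)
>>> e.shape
(29, 29)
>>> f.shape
()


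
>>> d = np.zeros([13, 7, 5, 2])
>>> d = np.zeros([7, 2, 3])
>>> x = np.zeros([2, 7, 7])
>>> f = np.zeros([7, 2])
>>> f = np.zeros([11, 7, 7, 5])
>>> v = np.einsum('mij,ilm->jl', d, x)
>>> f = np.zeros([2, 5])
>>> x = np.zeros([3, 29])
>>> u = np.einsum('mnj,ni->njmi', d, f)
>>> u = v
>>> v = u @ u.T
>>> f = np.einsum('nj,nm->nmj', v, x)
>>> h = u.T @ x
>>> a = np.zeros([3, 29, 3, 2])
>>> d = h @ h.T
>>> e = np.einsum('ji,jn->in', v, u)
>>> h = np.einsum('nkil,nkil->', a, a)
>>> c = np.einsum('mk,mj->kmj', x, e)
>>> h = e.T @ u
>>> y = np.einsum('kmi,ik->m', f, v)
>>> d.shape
(7, 7)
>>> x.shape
(3, 29)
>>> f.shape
(3, 29, 3)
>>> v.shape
(3, 3)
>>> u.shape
(3, 7)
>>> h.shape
(7, 7)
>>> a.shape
(3, 29, 3, 2)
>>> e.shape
(3, 7)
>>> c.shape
(29, 3, 7)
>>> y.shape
(29,)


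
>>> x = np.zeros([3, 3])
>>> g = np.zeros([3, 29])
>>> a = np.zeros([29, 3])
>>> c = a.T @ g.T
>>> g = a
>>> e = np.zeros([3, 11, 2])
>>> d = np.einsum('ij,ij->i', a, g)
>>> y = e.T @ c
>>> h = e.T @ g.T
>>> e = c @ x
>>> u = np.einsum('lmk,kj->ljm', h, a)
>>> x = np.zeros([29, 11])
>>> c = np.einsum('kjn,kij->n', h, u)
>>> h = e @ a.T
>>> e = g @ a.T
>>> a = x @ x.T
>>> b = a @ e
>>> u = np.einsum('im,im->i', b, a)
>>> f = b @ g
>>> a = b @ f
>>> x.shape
(29, 11)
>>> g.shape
(29, 3)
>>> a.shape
(29, 3)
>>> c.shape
(29,)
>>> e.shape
(29, 29)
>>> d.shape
(29,)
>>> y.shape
(2, 11, 3)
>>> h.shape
(3, 29)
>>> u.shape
(29,)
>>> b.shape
(29, 29)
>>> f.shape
(29, 3)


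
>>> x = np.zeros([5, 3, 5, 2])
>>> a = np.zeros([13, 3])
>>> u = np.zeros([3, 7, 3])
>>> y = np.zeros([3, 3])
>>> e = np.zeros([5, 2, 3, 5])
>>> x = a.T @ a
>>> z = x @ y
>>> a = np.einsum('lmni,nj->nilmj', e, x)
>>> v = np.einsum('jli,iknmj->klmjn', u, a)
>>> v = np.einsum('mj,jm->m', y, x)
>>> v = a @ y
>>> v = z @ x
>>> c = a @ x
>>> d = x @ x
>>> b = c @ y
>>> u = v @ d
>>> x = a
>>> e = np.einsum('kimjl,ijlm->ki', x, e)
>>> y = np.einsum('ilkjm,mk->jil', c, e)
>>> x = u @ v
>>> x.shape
(3, 3)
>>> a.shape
(3, 5, 5, 2, 3)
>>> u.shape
(3, 3)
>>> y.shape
(2, 3, 5)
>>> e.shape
(3, 5)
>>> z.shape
(3, 3)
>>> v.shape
(3, 3)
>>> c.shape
(3, 5, 5, 2, 3)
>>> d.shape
(3, 3)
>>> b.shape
(3, 5, 5, 2, 3)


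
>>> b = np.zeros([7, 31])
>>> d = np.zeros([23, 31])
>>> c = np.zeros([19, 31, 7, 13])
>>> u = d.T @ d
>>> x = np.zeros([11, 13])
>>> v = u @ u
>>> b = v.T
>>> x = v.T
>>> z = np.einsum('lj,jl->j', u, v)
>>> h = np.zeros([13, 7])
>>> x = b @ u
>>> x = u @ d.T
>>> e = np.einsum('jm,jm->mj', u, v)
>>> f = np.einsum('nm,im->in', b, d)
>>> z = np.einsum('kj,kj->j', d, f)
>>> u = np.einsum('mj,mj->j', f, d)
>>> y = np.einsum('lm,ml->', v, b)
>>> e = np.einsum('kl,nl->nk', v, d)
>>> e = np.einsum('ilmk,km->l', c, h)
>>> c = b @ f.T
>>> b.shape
(31, 31)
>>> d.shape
(23, 31)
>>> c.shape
(31, 23)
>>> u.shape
(31,)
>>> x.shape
(31, 23)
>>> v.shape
(31, 31)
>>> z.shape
(31,)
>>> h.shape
(13, 7)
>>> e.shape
(31,)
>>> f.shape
(23, 31)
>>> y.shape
()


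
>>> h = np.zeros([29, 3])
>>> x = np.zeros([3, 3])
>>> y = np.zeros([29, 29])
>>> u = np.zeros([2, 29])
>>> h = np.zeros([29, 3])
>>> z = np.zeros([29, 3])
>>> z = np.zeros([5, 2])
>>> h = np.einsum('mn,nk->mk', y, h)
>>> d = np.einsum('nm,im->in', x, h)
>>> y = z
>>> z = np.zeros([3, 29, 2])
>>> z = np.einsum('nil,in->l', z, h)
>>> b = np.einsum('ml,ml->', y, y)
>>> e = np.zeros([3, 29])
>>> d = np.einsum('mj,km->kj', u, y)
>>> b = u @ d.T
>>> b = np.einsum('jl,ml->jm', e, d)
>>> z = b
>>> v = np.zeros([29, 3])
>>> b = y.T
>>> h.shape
(29, 3)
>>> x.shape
(3, 3)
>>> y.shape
(5, 2)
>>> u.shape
(2, 29)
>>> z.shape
(3, 5)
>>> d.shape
(5, 29)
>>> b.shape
(2, 5)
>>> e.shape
(3, 29)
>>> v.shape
(29, 3)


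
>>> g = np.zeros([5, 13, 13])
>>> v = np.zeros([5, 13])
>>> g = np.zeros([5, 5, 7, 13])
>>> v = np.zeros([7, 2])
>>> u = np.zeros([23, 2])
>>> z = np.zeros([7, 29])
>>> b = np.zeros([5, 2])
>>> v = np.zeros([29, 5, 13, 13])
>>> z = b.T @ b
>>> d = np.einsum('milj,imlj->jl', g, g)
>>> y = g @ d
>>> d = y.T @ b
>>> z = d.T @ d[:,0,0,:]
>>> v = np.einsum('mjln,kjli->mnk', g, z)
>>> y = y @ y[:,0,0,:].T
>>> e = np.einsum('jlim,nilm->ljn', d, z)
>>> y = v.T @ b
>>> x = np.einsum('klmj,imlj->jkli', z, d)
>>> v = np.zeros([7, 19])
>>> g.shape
(5, 5, 7, 13)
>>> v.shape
(7, 19)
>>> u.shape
(23, 2)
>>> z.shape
(2, 5, 7, 2)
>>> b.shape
(5, 2)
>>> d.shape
(7, 7, 5, 2)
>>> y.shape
(2, 13, 2)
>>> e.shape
(7, 7, 2)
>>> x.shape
(2, 2, 5, 7)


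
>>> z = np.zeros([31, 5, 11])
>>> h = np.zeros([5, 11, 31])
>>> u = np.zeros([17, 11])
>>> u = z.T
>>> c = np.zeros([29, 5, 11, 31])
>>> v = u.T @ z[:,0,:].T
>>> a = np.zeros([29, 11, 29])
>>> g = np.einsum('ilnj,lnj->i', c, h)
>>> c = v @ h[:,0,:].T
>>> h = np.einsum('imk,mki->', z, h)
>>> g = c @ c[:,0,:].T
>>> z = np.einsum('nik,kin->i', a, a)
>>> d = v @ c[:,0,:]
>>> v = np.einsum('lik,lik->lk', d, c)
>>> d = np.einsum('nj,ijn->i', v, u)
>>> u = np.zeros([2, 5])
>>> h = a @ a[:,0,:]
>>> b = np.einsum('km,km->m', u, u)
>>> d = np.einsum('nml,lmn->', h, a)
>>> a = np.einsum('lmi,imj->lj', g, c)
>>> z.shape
(11,)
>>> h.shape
(29, 11, 29)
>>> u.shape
(2, 5)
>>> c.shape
(31, 5, 5)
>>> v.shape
(31, 5)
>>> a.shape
(31, 5)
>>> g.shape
(31, 5, 31)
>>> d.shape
()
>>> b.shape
(5,)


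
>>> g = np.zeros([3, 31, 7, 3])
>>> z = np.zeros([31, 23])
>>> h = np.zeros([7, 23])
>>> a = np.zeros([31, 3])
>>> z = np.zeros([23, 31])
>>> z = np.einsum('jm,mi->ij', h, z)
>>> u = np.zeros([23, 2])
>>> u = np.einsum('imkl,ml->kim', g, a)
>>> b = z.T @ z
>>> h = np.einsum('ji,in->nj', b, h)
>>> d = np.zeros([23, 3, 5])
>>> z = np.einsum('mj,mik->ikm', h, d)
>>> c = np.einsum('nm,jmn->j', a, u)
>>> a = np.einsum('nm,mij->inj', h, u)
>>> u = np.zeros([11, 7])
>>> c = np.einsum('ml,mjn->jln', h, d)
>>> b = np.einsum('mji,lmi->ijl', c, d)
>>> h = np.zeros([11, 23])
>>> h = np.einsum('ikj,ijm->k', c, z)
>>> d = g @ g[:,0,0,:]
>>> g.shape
(3, 31, 7, 3)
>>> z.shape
(3, 5, 23)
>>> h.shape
(7,)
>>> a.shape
(3, 23, 31)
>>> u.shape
(11, 7)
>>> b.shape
(5, 7, 23)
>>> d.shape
(3, 31, 7, 3)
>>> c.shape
(3, 7, 5)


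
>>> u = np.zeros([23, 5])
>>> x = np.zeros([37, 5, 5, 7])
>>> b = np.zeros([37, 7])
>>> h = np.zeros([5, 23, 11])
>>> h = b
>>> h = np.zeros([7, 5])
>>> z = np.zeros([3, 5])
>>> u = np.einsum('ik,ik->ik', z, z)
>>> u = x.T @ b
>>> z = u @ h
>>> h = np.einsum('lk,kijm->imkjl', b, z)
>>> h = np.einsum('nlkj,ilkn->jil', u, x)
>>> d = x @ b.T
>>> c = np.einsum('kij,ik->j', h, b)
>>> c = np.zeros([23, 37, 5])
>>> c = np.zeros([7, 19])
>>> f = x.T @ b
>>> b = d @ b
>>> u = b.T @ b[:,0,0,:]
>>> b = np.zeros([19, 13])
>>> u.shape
(7, 5, 5, 7)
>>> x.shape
(37, 5, 5, 7)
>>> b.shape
(19, 13)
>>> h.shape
(7, 37, 5)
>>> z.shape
(7, 5, 5, 5)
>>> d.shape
(37, 5, 5, 37)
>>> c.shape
(7, 19)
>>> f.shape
(7, 5, 5, 7)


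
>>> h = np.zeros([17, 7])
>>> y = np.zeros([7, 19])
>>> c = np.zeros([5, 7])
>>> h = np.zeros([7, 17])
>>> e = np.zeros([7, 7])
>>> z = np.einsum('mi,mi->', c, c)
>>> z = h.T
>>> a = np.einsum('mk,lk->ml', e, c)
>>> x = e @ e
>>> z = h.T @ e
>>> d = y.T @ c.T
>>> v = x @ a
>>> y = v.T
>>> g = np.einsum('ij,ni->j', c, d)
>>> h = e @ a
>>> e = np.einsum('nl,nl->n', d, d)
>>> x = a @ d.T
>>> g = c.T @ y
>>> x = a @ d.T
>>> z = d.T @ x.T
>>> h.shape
(7, 5)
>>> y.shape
(5, 7)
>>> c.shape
(5, 7)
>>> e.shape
(19,)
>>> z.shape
(5, 7)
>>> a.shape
(7, 5)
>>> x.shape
(7, 19)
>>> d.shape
(19, 5)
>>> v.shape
(7, 5)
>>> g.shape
(7, 7)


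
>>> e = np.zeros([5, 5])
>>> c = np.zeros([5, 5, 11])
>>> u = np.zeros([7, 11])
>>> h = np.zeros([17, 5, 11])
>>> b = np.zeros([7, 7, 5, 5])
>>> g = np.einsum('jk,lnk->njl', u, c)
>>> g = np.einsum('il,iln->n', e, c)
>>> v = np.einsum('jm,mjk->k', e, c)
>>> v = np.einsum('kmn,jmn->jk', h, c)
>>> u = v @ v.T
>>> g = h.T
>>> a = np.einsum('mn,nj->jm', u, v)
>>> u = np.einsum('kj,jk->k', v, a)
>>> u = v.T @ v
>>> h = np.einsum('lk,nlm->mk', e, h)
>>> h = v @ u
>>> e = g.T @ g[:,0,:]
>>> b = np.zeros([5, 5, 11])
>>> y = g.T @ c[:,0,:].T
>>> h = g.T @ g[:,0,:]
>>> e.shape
(17, 5, 17)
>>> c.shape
(5, 5, 11)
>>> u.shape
(17, 17)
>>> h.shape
(17, 5, 17)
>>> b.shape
(5, 5, 11)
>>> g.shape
(11, 5, 17)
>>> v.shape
(5, 17)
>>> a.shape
(17, 5)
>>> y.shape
(17, 5, 5)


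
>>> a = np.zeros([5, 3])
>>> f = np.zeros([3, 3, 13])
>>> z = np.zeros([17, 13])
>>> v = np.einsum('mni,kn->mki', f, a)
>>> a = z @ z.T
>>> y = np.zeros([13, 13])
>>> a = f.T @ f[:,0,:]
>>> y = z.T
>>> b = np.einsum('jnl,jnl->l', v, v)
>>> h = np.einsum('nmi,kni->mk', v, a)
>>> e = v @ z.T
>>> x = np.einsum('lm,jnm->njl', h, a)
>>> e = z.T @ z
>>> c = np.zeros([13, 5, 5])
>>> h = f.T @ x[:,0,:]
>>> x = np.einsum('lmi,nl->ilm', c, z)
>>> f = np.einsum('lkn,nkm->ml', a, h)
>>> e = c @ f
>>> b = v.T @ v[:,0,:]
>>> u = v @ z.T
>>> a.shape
(13, 3, 13)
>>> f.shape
(5, 13)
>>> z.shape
(17, 13)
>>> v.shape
(3, 5, 13)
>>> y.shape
(13, 17)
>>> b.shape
(13, 5, 13)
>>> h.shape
(13, 3, 5)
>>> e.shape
(13, 5, 13)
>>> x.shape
(5, 13, 5)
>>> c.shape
(13, 5, 5)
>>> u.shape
(3, 5, 17)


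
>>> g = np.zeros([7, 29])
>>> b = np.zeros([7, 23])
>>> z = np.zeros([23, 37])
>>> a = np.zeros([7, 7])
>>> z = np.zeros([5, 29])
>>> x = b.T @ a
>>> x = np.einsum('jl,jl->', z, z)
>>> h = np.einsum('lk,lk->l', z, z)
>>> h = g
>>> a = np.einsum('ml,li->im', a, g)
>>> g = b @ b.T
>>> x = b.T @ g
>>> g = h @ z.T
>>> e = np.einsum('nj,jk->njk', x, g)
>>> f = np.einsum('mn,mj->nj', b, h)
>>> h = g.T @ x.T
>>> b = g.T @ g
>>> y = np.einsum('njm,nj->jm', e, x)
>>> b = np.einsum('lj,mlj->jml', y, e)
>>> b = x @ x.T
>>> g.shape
(7, 5)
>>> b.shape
(23, 23)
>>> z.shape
(5, 29)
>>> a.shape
(29, 7)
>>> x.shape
(23, 7)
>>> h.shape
(5, 23)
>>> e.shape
(23, 7, 5)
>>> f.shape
(23, 29)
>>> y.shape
(7, 5)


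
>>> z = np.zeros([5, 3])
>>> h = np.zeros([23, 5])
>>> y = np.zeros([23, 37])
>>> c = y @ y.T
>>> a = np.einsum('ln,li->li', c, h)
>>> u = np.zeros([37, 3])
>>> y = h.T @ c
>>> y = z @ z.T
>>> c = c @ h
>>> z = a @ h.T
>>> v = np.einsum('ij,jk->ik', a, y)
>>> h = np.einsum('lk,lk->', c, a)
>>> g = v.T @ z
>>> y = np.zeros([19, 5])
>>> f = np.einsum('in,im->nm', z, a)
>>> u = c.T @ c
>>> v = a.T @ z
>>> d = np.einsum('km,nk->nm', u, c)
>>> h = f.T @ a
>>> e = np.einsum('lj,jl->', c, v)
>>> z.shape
(23, 23)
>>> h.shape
(5, 5)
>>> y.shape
(19, 5)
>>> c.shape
(23, 5)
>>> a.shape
(23, 5)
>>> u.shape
(5, 5)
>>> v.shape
(5, 23)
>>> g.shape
(5, 23)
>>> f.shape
(23, 5)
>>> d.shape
(23, 5)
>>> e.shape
()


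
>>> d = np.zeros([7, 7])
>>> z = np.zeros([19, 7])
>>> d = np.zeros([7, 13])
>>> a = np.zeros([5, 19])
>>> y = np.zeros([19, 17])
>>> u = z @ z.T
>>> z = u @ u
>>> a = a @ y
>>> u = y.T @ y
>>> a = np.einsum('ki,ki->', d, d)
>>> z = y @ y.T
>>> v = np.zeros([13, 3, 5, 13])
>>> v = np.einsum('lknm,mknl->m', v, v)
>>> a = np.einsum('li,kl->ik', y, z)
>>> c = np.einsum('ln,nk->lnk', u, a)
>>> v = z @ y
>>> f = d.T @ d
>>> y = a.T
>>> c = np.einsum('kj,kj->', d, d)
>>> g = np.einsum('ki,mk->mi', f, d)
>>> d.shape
(7, 13)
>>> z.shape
(19, 19)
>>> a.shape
(17, 19)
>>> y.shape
(19, 17)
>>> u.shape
(17, 17)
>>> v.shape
(19, 17)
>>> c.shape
()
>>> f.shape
(13, 13)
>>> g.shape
(7, 13)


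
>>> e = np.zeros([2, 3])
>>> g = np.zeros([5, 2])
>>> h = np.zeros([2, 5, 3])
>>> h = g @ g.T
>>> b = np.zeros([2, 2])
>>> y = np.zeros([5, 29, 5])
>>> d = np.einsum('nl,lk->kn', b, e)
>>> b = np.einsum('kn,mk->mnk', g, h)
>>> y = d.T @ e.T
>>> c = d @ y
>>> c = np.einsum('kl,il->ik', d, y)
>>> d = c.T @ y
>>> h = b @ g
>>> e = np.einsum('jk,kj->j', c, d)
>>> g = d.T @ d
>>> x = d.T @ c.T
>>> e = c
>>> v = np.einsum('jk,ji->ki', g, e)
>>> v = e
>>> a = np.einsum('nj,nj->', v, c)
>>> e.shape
(2, 3)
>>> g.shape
(2, 2)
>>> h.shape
(5, 2, 2)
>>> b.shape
(5, 2, 5)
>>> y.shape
(2, 2)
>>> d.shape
(3, 2)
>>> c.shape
(2, 3)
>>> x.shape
(2, 2)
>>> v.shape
(2, 3)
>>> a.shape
()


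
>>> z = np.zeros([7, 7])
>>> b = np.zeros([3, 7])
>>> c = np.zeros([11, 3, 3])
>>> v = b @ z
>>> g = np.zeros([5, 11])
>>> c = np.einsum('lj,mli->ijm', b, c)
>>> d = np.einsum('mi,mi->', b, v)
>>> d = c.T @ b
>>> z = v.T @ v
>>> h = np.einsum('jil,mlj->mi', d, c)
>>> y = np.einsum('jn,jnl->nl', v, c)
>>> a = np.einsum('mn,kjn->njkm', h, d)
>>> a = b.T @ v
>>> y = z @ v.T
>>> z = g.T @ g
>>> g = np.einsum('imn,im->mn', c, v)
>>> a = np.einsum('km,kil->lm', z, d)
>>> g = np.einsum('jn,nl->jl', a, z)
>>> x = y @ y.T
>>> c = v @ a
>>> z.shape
(11, 11)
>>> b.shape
(3, 7)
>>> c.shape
(3, 11)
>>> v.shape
(3, 7)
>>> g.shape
(7, 11)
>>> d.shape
(11, 7, 7)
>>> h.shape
(3, 7)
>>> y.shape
(7, 3)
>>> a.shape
(7, 11)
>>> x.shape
(7, 7)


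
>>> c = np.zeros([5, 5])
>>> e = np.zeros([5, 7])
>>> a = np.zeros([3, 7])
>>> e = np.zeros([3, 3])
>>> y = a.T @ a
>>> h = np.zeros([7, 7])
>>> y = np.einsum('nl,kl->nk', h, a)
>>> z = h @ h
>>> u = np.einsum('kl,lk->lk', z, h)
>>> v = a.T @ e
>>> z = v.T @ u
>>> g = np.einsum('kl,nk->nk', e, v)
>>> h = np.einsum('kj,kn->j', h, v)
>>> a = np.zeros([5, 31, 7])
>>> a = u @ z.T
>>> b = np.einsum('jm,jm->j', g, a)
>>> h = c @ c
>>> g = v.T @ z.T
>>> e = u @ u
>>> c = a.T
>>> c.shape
(3, 7)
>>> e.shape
(7, 7)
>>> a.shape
(7, 3)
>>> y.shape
(7, 3)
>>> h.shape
(5, 5)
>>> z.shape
(3, 7)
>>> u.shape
(7, 7)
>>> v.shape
(7, 3)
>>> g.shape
(3, 3)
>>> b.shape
(7,)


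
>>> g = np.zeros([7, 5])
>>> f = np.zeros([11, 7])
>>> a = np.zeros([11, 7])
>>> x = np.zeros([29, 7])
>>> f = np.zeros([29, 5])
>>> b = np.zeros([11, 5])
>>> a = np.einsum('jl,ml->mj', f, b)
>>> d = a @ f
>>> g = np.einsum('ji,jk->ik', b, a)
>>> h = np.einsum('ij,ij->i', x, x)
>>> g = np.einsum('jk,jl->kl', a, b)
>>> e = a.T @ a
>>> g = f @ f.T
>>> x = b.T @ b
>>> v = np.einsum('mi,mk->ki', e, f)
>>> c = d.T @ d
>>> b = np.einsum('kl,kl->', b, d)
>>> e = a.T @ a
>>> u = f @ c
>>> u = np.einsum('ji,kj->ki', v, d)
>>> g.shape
(29, 29)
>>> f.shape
(29, 5)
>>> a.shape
(11, 29)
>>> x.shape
(5, 5)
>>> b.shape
()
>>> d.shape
(11, 5)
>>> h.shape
(29,)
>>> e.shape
(29, 29)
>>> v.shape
(5, 29)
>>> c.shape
(5, 5)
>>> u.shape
(11, 29)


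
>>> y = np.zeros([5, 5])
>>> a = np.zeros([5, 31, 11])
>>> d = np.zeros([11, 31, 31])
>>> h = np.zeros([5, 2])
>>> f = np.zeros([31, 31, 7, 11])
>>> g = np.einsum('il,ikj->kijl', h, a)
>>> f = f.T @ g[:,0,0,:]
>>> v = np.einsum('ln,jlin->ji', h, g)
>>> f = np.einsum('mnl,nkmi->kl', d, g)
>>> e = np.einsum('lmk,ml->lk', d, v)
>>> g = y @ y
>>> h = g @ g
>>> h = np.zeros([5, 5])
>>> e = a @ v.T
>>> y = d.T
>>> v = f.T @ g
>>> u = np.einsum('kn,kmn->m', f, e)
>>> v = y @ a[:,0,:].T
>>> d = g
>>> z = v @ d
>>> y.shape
(31, 31, 11)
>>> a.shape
(5, 31, 11)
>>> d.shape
(5, 5)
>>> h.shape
(5, 5)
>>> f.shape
(5, 31)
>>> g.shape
(5, 5)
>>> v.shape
(31, 31, 5)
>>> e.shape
(5, 31, 31)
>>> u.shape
(31,)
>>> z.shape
(31, 31, 5)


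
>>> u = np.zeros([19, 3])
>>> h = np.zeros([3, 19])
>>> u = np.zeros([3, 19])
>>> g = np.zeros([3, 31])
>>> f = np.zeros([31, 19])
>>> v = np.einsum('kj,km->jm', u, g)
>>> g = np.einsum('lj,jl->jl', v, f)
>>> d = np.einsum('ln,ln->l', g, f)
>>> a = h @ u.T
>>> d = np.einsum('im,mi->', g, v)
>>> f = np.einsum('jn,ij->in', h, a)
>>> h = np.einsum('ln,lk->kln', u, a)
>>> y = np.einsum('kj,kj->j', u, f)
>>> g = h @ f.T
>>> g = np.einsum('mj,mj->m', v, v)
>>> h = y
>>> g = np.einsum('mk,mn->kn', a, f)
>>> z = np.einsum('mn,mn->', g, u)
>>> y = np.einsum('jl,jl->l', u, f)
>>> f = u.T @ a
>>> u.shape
(3, 19)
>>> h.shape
(19,)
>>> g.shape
(3, 19)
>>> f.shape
(19, 3)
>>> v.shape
(19, 31)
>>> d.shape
()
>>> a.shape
(3, 3)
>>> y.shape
(19,)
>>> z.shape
()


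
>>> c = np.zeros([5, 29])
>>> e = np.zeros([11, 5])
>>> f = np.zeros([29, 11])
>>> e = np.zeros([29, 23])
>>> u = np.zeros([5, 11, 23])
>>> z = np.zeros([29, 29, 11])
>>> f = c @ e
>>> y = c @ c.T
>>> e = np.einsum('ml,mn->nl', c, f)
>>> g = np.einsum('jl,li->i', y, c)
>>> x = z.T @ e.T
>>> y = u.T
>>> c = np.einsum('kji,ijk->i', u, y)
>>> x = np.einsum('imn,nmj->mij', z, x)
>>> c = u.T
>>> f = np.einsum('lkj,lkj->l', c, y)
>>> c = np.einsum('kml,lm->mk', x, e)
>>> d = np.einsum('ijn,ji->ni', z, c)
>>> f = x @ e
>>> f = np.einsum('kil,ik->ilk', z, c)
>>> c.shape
(29, 29)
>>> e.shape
(23, 29)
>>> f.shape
(29, 11, 29)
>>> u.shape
(5, 11, 23)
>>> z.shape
(29, 29, 11)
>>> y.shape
(23, 11, 5)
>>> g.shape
(29,)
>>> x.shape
(29, 29, 23)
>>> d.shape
(11, 29)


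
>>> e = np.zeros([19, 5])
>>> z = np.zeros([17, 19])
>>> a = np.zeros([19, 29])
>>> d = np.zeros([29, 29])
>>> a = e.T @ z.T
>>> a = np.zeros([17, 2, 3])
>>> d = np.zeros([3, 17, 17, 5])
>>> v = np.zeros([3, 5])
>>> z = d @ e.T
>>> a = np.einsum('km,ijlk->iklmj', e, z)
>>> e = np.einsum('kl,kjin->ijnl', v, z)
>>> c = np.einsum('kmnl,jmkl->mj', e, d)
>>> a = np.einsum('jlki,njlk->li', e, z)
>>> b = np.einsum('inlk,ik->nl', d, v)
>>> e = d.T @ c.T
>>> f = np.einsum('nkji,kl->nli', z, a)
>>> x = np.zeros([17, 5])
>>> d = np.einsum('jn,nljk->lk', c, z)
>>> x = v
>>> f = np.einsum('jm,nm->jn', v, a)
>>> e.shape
(5, 17, 17, 17)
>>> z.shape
(3, 17, 17, 19)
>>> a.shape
(17, 5)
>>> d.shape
(17, 19)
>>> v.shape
(3, 5)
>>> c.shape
(17, 3)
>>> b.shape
(17, 17)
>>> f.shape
(3, 17)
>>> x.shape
(3, 5)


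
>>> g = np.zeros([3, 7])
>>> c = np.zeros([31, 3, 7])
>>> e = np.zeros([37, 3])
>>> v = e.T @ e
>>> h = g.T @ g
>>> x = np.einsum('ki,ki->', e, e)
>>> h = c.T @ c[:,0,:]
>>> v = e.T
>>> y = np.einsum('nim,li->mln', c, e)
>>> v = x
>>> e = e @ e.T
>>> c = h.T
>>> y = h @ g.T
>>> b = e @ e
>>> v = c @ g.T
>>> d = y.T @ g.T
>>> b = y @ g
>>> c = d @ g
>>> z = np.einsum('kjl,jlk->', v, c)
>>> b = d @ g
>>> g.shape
(3, 7)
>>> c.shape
(3, 3, 7)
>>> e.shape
(37, 37)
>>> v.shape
(7, 3, 3)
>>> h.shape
(7, 3, 7)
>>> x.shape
()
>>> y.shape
(7, 3, 3)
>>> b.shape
(3, 3, 7)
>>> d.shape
(3, 3, 3)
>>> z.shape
()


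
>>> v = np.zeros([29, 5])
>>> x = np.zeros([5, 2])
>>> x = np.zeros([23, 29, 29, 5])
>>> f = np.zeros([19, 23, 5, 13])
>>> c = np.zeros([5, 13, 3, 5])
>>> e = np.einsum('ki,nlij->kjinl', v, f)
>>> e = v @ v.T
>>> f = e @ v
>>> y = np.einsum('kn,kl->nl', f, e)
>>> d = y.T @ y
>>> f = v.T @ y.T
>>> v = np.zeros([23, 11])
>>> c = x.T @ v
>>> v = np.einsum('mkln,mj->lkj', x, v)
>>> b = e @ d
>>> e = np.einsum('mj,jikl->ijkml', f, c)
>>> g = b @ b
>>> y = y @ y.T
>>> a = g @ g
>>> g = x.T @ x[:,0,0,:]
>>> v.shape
(29, 29, 11)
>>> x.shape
(23, 29, 29, 5)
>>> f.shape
(5, 5)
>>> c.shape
(5, 29, 29, 11)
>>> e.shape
(29, 5, 29, 5, 11)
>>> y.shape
(5, 5)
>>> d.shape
(29, 29)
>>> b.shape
(29, 29)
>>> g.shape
(5, 29, 29, 5)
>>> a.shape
(29, 29)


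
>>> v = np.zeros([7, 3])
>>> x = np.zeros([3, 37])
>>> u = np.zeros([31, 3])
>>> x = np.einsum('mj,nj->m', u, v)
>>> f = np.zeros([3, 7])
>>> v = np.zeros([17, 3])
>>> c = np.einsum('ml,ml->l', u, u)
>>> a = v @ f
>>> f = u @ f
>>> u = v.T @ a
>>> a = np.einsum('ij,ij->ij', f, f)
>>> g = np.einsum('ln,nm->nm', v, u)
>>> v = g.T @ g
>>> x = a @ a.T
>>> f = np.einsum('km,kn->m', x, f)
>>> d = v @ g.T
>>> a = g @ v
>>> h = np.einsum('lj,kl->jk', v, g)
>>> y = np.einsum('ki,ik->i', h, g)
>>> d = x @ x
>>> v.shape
(7, 7)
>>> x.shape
(31, 31)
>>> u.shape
(3, 7)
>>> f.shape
(31,)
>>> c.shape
(3,)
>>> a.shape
(3, 7)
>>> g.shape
(3, 7)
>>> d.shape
(31, 31)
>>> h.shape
(7, 3)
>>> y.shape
(3,)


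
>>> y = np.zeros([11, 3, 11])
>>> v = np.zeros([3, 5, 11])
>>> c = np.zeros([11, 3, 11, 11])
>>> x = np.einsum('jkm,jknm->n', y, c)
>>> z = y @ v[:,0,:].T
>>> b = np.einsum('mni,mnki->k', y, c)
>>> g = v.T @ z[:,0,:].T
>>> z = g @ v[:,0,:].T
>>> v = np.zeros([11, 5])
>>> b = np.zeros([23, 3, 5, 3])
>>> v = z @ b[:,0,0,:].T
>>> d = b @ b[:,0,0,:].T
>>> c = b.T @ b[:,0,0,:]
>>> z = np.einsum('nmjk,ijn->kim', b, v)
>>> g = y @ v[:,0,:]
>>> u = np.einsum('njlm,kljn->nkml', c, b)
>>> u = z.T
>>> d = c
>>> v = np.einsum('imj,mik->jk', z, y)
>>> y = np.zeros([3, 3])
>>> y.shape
(3, 3)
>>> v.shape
(3, 11)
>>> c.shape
(3, 5, 3, 3)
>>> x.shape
(11,)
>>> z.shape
(3, 11, 3)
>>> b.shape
(23, 3, 5, 3)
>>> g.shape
(11, 3, 23)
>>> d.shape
(3, 5, 3, 3)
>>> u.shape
(3, 11, 3)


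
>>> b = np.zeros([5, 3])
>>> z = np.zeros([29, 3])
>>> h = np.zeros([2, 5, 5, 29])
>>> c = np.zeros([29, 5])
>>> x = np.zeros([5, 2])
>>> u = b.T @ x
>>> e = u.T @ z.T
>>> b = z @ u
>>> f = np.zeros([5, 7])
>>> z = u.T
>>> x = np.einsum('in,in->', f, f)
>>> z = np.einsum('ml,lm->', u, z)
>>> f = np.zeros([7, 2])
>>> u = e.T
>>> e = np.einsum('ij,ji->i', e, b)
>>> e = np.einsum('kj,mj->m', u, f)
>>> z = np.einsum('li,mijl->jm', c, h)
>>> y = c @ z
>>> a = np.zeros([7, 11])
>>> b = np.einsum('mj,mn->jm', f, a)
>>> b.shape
(2, 7)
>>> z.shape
(5, 2)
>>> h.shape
(2, 5, 5, 29)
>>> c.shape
(29, 5)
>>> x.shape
()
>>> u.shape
(29, 2)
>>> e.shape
(7,)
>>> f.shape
(7, 2)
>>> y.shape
(29, 2)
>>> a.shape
(7, 11)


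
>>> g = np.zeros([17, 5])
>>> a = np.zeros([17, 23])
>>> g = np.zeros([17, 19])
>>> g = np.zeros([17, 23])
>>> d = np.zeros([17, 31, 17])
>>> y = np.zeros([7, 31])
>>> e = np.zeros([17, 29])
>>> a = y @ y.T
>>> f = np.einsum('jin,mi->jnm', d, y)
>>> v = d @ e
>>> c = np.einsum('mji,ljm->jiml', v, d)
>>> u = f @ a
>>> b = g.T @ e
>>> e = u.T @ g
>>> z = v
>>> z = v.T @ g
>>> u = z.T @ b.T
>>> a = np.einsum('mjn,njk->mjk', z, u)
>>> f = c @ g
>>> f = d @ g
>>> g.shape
(17, 23)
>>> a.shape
(29, 31, 23)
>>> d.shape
(17, 31, 17)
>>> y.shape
(7, 31)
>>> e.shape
(7, 17, 23)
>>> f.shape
(17, 31, 23)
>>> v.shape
(17, 31, 29)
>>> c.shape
(31, 29, 17, 17)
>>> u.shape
(23, 31, 23)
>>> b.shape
(23, 29)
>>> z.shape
(29, 31, 23)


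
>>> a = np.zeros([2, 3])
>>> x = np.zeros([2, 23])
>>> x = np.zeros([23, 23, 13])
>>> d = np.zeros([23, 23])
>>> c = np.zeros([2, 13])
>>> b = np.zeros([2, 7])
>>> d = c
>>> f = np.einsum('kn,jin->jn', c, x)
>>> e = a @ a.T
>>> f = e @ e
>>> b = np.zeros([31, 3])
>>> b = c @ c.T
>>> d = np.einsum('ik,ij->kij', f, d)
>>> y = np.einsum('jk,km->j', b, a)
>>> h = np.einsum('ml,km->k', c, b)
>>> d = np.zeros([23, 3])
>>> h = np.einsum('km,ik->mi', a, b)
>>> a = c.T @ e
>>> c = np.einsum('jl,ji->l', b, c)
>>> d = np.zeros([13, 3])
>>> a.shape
(13, 2)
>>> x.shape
(23, 23, 13)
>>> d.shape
(13, 3)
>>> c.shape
(2,)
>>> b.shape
(2, 2)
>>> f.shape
(2, 2)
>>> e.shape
(2, 2)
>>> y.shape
(2,)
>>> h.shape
(3, 2)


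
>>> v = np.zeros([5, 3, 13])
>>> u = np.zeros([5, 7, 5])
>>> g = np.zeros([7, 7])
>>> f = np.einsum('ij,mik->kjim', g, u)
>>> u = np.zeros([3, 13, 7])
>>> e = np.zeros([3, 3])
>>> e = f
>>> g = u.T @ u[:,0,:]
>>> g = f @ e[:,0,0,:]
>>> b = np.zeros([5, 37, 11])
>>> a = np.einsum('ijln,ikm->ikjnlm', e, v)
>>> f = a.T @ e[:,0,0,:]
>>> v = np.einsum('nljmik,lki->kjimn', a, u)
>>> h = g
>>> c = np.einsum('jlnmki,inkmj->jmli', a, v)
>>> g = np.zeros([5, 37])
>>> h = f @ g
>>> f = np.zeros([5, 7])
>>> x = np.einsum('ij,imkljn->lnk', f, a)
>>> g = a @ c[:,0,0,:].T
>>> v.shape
(13, 7, 7, 5, 5)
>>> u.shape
(3, 13, 7)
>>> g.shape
(5, 3, 7, 5, 7, 5)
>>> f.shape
(5, 7)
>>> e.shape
(5, 7, 7, 5)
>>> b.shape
(5, 37, 11)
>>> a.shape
(5, 3, 7, 5, 7, 13)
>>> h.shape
(13, 7, 5, 7, 3, 37)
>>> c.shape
(5, 5, 3, 13)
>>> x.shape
(5, 13, 7)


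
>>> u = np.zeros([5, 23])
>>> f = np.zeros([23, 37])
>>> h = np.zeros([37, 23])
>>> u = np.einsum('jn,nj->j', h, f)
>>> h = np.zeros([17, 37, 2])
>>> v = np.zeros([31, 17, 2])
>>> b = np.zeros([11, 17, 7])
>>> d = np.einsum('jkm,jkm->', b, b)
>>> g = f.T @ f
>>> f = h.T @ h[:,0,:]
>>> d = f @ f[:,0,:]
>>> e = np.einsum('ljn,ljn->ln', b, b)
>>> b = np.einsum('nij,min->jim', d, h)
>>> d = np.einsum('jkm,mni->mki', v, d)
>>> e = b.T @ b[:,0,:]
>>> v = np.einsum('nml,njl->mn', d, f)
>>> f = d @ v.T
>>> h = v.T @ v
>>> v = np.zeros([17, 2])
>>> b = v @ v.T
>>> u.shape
(37,)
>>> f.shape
(2, 17, 17)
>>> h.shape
(2, 2)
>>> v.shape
(17, 2)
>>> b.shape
(17, 17)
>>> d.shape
(2, 17, 2)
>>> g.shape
(37, 37)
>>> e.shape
(17, 37, 17)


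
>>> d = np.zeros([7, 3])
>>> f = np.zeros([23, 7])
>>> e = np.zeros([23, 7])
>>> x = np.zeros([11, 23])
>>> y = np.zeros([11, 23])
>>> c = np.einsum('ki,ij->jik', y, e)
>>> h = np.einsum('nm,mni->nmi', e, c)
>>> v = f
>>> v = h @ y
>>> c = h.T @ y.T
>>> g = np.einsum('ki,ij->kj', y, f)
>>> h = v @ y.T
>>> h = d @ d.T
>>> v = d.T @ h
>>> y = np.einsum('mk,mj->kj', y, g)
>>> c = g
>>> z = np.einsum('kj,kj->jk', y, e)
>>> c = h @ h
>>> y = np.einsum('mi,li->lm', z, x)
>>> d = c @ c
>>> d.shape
(7, 7)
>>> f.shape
(23, 7)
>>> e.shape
(23, 7)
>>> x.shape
(11, 23)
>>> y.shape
(11, 7)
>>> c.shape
(7, 7)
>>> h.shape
(7, 7)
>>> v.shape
(3, 7)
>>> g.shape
(11, 7)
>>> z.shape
(7, 23)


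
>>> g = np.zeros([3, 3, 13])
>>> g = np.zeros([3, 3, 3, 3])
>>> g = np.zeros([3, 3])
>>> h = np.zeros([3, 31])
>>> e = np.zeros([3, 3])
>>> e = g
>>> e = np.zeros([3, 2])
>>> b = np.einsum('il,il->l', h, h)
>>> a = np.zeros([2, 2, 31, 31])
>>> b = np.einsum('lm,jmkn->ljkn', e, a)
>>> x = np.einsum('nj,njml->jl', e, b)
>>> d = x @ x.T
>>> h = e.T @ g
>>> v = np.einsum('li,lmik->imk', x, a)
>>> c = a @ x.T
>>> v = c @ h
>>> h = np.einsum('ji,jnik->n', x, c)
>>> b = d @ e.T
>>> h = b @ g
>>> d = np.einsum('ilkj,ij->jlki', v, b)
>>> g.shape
(3, 3)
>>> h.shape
(2, 3)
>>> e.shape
(3, 2)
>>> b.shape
(2, 3)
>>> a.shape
(2, 2, 31, 31)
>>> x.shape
(2, 31)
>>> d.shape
(3, 2, 31, 2)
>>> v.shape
(2, 2, 31, 3)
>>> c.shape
(2, 2, 31, 2)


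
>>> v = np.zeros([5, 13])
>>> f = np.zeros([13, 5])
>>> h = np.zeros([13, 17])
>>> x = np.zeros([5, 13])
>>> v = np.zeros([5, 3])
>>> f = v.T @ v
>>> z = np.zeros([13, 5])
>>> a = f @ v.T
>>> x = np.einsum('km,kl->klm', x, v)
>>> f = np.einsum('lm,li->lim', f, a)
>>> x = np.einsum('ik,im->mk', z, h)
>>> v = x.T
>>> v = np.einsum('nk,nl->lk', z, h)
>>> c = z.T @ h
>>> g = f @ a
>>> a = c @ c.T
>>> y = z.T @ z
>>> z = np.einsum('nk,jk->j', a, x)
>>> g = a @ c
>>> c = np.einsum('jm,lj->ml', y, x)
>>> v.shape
(17, 5)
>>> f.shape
(3, 5, 3)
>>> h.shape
(13, 17)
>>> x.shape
(17, 5)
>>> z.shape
(17,)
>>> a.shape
(5, 5)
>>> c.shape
(5, 17)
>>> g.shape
(5, 17)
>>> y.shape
(5, 5)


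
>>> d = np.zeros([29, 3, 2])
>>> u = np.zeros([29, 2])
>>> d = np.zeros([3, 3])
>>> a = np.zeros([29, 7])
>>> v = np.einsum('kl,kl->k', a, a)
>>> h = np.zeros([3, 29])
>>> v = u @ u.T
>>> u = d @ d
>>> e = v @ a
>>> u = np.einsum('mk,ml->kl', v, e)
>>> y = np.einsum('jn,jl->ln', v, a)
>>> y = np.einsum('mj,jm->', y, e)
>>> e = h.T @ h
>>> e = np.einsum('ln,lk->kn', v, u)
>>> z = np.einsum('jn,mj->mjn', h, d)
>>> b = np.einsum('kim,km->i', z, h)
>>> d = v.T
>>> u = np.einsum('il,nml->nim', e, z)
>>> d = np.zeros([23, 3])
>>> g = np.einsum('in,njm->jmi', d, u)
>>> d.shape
(23, 3)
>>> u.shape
(3, 7, 3)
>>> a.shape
(29, 7)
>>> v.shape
(29, 29)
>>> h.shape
(3, 29)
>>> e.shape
(7, 29)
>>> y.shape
()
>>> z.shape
(3, 3, 29)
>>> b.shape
(3,)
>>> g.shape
(7, 3, 23)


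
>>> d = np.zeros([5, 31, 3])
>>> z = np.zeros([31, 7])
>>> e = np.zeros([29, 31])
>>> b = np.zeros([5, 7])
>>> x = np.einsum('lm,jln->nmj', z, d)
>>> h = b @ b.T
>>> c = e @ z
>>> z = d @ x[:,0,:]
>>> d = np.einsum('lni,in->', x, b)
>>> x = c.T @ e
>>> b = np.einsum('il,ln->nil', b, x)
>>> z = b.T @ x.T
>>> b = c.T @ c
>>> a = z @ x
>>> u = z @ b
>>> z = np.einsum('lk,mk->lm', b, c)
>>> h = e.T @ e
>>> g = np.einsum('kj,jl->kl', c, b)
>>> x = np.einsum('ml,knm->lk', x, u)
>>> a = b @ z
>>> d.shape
()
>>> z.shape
(7, 29)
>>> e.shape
(29, 31)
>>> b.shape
(7, 7)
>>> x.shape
(31, 7)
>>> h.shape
(31, 31)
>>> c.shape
(29, 7)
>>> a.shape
(7, 29)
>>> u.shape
(7, 5, 7)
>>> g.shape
(29, 7)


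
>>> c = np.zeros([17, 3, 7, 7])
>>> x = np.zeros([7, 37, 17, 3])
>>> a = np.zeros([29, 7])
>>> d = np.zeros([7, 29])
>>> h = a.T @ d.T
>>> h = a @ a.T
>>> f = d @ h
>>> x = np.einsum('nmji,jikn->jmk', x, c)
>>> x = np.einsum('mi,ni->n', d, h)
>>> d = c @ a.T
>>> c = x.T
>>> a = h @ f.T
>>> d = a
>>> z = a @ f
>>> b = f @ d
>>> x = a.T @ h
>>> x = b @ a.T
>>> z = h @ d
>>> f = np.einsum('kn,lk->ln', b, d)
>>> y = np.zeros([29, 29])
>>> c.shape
(29,)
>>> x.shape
(7, 29)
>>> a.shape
(29, 7)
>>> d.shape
(29, 7)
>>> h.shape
(29, 29)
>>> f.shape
(29, 7)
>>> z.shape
(29, 7)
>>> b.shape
(7, 7)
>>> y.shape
(29, 29)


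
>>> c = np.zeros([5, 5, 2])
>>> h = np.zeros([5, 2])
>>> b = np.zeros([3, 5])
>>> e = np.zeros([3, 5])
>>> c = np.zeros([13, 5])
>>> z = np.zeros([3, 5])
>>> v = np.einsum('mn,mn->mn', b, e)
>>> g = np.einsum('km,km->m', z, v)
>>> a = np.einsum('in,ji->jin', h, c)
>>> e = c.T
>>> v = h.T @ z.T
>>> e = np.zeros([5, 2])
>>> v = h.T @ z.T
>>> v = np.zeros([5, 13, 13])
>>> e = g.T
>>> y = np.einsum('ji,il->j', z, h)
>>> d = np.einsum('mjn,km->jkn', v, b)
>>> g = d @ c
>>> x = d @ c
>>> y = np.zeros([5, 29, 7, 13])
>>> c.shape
(13, 5)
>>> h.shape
(5, 2)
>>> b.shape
(3, 5)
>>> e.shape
(5,)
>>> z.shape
(3, 5)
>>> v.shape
(5, 13, 13)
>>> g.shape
(13, 3, 5)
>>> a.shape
(13, 5, 2)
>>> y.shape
(5, 29, 7, 13)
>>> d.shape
(13, 3, 13)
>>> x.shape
(13, 3, 5)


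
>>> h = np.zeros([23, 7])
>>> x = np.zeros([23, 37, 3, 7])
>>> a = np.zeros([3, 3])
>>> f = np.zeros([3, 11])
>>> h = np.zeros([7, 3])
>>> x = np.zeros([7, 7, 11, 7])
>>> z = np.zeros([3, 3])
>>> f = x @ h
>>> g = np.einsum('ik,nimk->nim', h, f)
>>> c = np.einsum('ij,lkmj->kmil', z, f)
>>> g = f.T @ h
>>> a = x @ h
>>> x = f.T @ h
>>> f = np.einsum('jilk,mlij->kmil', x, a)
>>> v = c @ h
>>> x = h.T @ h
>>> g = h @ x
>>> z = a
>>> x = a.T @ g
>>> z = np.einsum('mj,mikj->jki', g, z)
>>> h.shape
(7, 3)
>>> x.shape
(3, 11, 7, 3)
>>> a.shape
(7, 7, 11, 3)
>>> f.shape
(3, 7, 11, 7)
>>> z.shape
(3, 11, 7)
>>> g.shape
(7, 3)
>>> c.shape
(7, 11, 3, 7)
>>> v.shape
(7, 11, 3, 3)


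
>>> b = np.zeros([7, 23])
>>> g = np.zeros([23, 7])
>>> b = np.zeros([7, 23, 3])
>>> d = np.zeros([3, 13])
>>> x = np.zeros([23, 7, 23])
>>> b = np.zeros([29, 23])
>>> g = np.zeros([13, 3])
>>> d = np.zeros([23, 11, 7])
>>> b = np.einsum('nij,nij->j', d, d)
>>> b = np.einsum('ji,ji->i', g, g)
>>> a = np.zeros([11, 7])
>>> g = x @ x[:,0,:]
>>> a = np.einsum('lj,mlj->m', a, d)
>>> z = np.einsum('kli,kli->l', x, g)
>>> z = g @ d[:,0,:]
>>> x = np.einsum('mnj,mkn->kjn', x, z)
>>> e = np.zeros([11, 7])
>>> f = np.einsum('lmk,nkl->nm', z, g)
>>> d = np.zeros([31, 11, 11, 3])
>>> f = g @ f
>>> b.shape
(3,)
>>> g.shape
(23, 7, 23)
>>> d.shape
(31, 11, 11, 3)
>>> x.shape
(7, 23, 7)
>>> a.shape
(23,)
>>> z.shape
(23, 7, 7)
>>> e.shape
(11, 7)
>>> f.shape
(23, 7, 7)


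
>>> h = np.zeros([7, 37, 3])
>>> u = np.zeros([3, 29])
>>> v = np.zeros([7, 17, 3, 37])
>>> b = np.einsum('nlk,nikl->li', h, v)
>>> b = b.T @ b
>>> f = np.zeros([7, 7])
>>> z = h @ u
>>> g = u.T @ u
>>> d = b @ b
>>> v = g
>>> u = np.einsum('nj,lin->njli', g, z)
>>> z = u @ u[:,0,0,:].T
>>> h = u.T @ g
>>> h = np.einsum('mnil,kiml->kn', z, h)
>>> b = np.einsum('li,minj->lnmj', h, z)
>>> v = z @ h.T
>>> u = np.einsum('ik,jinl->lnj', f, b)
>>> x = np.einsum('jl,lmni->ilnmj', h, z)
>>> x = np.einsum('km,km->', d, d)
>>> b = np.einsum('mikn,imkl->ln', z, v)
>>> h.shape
(37, 29)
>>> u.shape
(29, 29, 37)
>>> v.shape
(29, 29, 7, 37)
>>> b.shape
(37, 29)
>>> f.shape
(7, 7)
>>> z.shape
(29, 29, 7, 29)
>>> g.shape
(29, 29)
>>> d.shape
(17, 17)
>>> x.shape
()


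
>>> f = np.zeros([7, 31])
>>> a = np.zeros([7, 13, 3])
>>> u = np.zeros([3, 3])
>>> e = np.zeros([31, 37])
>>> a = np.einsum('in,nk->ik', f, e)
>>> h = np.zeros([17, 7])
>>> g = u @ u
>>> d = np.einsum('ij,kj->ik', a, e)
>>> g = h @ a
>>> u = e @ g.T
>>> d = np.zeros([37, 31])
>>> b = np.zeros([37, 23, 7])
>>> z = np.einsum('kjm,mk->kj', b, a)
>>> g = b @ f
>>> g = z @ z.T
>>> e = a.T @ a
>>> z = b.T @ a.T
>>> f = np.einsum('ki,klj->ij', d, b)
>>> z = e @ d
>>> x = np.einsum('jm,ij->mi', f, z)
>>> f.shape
(31, 7)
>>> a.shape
(7, 37)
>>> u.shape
(31, 17)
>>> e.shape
(37, 37)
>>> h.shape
(17, 7)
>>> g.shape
(37, 37)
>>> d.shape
(37, 31)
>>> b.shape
(37, 23, 7)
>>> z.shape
(37, 31)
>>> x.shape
(7, 37)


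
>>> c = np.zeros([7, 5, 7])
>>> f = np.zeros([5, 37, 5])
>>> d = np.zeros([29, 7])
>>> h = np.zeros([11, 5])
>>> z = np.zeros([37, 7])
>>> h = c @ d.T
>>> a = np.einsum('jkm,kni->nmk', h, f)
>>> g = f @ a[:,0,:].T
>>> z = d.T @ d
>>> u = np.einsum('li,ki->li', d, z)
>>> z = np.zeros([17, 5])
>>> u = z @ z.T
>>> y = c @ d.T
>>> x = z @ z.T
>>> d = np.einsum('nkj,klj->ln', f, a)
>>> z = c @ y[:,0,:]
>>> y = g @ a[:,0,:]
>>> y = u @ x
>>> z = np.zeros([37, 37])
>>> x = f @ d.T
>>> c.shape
(7, 5, 7)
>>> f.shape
(5, 37, 5)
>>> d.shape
(29, 5)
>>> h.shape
(7, 5, 29)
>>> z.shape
(37, 37)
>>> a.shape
(37, 29, 5)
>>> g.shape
(5, 37, 37)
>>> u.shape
(17, 17)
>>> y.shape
(17, 17)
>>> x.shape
(5, 37, 29)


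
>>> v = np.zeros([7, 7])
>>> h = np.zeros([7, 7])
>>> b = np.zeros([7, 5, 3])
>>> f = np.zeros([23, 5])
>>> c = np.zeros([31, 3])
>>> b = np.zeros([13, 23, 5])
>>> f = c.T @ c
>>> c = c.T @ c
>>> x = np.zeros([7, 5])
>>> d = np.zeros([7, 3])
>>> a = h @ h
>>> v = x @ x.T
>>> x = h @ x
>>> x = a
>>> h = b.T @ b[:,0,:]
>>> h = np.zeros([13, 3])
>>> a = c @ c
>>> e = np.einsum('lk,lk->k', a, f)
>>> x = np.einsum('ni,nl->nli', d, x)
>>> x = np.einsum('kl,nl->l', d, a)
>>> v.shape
(7, 7)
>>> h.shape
(13, 3)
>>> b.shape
(13, 23, 5)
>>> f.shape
(3, 3)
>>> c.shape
(3, 3)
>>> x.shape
(3,)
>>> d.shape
(7, 3)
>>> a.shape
(3, 3)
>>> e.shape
(3,)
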